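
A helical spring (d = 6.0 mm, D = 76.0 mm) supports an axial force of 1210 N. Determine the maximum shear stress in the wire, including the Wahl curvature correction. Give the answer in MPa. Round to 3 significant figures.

1210 MPa

Spring index C = D/d = 76.0/6.0 = 12.6667
K_W = (4C−1)/(4C−4) + 0.615/C = 49.667/46.667 + 0.0486 = 1.1128
τ₀ = 8FD/(πd³) = 8·1210·76.0/(π·6.0³) = 735680/678.58 = 1084.1 MPa
τ_max = K·τ₀ = 1.1128 × 1084.1 = 1206.5 MPa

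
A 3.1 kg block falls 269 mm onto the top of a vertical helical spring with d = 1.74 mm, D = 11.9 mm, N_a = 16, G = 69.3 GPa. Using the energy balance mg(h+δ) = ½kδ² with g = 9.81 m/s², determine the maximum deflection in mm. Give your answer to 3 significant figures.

k = Gd⁴/(8D³N_a) = (69.3×10³)(1.74⁴)/(8·11.9³·16) = 2.945 N/mm
W = mg = 3.1 × 9.81 = 30.411 N
½kδ² − Wδ − Wh = 0 → δ = (W + √(W² + 2kWh))/k
δ = (30.411 + √(924.83 + 48182.8))/2.945 = (30.411 + 221.6)/2.945 = 85.575 mm

85.6 mm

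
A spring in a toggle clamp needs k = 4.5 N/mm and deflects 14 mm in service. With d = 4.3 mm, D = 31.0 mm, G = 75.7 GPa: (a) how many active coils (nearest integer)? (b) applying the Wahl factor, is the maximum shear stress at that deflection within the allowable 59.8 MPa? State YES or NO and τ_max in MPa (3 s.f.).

N_a = Gd⁴/(8D³k) = (75.7×10³)(4.3⁴)/(8·31.0³·4.5) = 24.13 → N_a = 24
Actual rate k = Gd⁴/(8D³·24) = 4.5246 N/mm
Working load F = kδ = 4.5246·14 = 63.345 N
C = 31.0/4.3 = 7.2093; K_W = (4C−1)/(4C−4)+0.615/C = 1.2061
τ_max = K_W·8FD/(πd³) = 1.2061·62.894 = 75.856 MPa
τ_max > 59.8 MPa → exceeds allowable

(a) 24 coils; (b) NO, τ_max = 75.9 MPa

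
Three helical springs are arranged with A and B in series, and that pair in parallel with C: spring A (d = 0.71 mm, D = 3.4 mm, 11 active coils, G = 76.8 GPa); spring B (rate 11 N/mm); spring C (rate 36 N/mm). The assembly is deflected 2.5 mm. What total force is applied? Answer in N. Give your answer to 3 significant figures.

k_A = Gd⁴/(8D³N_a) = (76.8×10³)(0.71⁴)/(8·3.4³·11) = 5.6425 N/mm
Springs A,B series: k_AB = 1/(1/5.6425+1/11) = 3.7295 N/mm; parallel with C: k_eq = 3.7295+36 = 39.729 N/mm
F = k_eq·δ = 39.729·2.5 = 99.324 N

99.3 N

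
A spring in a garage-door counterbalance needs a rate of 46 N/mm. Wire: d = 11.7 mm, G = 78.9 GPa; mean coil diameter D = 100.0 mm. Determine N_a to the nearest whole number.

N_a = Gd⁴/(8D³k) = (78.9×10³ × 11.7⁴)/(8 × 100.0³ × 46)
    = 1.4785e+09 / 3.68e+08 = 4.018 → 4 coils

4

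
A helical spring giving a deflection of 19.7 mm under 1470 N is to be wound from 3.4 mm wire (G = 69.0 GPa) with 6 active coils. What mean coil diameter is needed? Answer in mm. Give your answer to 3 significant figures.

Required rate k = F/δ = 1470/19.7 = 74.619 N/mm
D = (Gd⁴/(8N_a·k))^(1/3) = (69.0×10³·3.4⁴/(8·6·74.619))^(1/3)
  = (2574.38)^(1/3) = 13.7054 mm

13.7 mm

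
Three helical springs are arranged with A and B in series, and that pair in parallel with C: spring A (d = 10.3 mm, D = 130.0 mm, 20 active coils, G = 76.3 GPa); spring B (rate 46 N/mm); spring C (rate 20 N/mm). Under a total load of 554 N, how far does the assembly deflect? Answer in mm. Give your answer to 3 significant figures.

24.8 mm

k_A = Gd⁴/(8D³N_a) = (76.3×10³)(10.3⁴)/(8·130.0³·20) = 2.443 N/mm
Springs A,B series: k_AB = 1/(1/2.443+1/46) = 2.3198 N/mm; parallel with C: k_eq = 2.3198+20 = 22.32 N/mm
δ = F/k_eq = 554/22.32 = 24.821 mm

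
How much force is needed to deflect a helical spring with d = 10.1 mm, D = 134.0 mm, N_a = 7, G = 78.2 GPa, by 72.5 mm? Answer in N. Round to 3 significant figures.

k = Gd⁴/(8D³N_a) = (78.2×10³)(10.1⁴)/(8·134.0³·7) = 6.0393 N/mm
F = k·δ = 6.0393 × 72.5 = 437.85 N

438 N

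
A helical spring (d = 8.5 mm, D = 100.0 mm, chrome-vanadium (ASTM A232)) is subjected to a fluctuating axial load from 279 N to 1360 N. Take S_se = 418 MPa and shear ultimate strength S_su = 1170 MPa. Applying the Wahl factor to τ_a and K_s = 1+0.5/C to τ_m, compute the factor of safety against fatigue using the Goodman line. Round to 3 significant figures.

C = D/d = 100.0/8.5 = 11.7647; K_W = (4C−1)/(4C−4)+0.615/C = 1.1219; K_s = 1+0.5/C = 1.0425
F_a = (F_max−F_min)/2 = 540.5 N; F_m = (F_max+F_min)/2 = 819.5 N
τ_a = K_W·8F_aD/(πd³) = 1.1219 × 224.12 = 251.45 MPa
τ_m = K_s·8F_mD/(πd³) = 1.0425 × 339.81 = 354.25 MPa
Goodman: 1/n_f = τ_a/S_se + τ_m/S_su = 251.45/418 + 354.25/1170 = 0.60155 + 0.30278 = 0.90433
n_f = 1/0.90433 = 1.106

1.11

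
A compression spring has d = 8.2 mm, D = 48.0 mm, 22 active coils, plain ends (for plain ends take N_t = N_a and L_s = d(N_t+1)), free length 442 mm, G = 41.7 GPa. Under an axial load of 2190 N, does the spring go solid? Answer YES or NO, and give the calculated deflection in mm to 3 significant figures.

NO, δ = 226 mm

k = Gd⁴/(8D³N_a) = (41.7×10³)(8.2⁴)/(8·48.0³·22) = 9.6862 N/mm
N_t = 22; L_s = 8.2·23 = 188.6 mm; δ_solid = L₀ − L_s = 442 − 188.6 = 253.4 mm
δ = F/k = 2190/9.6862 = 226.09 mm
δ < δ_solid → spring does not go solid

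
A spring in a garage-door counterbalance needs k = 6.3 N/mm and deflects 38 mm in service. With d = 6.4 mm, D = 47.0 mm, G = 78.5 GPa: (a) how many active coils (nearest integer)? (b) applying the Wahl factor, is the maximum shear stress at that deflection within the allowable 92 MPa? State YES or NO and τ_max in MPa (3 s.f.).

N_a = Gd⁴/(8D³k) = (78.5×10³)(6.4⁴)/(8·47.0³·6.3) = 25.17 → N_a = 25
Actual rate k = Gd⁴/(8D³·25) = 6.3426 N/mm
Working load F = kδ = 6.3426·38 = 241.02 N
C = 47.0/6.4 = 7.3438; K_W = (4C−1)/(4C−4)+0.615/C = 1.2020
τ_max = K_W·8FD/(πd³) = 1.2020·110.04 = 132.26 MPa
τ_max > 92 MPa → exceeds allowable

(a) 25 coils; (b) NO, τ_max = 132 MPa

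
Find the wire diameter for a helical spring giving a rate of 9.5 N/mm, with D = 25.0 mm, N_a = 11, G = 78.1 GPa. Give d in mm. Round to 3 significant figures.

d = (8D³N_a·k / G)^(1/4) = (8·25.0³·11·9.5 / (78.1×10³))^0.25
  = (167.25)^0.25 = 3.5962 mm

3.60 mm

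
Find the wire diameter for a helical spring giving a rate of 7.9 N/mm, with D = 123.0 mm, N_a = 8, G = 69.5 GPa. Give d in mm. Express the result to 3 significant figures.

10.8 mm

d = (8D³N_a·k / G)^(1/4) = (8·123.0³·8·7.9 / (69.5×10³))^0.25
  = (13537)^0.25 = 10.7866 mm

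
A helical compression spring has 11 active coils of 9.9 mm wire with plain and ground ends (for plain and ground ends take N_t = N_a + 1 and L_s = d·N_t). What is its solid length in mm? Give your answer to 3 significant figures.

119 mm

plain and ground ends: N_t = N_a + 1 = 11 + 1 = 12
L_s = d·N_t = 9.9 × 12 = 118.8 mm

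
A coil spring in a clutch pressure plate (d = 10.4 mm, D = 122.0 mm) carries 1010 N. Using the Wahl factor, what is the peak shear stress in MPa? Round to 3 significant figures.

Spring index C = D/d = 122.0/10.4 = 11.7308
K_W = (4C−1)/(4C−4) + 0.615/C = 45.923/42.923 + 0.0524 = 1.1223
τ₀ = 8FD/(πd³) = 8·1010·122.0/(π·10.4³) = 985760/3533.9 = 278.95 MPa
τ_max = K·τ₀ = 1.1223 × 278.95 = 313.07 MPa

313 MPa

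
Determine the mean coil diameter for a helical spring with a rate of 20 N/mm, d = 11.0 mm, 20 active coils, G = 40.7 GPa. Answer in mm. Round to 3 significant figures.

57.1 mm

D = (Gd⁴/(8N_a·k))^(1/3) = (40.7×10³·11.0⁴/(8·20·20))^(1/3)
  = (186215)^(1/3) = 57.1047 mm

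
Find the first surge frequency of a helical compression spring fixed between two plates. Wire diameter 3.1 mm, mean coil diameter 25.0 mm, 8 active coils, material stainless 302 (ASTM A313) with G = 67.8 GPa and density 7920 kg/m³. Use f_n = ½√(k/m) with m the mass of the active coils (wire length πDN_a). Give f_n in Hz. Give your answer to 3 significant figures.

204 Hz

k = Gd⁴/(8D³N_a) = (67.8×10³)(3.1⁴)/(8·25.0³·8) = 6.2615 N/mm = 6261.5 N/m
Wire length L = πDN_a = π·25.0·8 = 628.32 mm
m = ρ·(πd²/4)·L = 7920 × 7.5477×10⁻⁶ m² × 0.62832 m = 0.037559 kg
f_n = ½√(k/m) = 0.5·√(6261.5/0.037559) = 0.5·√(1.6671e+05) = 204.15 Hz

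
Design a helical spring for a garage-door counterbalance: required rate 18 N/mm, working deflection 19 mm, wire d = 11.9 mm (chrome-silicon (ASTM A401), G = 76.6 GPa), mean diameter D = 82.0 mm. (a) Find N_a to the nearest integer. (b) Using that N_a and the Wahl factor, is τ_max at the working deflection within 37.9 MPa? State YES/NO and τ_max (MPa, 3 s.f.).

(a) 19 coils; (b) NO, τ_max = 52.5 MPa

N_a = Gd⁴/(8D³k) = (76.6×10³)(11.9⁴)/(8·82.0³·18) = 19.35 → N_a = 19
Actual rate k = Gd⁴/(8D³·19) = 18.329 N/mm
Working load F = kδ = 18.329·19 = 348.25 N
C = 82.0/11.9 = 6.8908; K_W = (4C−1)/(4C−4)+0.615/C = 1.2166
τ_max = K_W·8FD/(πd³) = 1.2166·43.152 = 52.497 MPa
τ_max > 37.9 MPa → exceeds allowable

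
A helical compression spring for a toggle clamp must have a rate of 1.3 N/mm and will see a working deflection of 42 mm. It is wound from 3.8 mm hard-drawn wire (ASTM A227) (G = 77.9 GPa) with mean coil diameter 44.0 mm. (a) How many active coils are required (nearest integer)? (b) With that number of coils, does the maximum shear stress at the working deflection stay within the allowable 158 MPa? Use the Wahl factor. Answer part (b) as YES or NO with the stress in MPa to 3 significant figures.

N_a = Gd⁴/(8D³k) = (77.9×10³)(3.8⁴)/(8·44.0³·1.3) = 18.33 → N_a = 18
Actual rate k = Gd⁴/(8D³·18) = 1.3242 N/mm
Working load F = kδ = 1.3242·42 = 55.616 N
C = 44.0/3.8 = 11.5789; K_W = (4C−1)/(4C−4)+0.615/C = 1.1240
τ_max = K_W·8FD/(πd³) = 1.1240·113.56 = 127.65 MPa
τ_max ≤ 158 MPa → acceptable

(a) 18 coils; (b) YES, τ_max = 128 MPa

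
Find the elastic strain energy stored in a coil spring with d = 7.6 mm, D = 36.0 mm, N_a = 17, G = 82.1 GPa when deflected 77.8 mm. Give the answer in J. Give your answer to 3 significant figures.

131 J

k = Gd⁴/(8D³N_a) = (82.1×10³)(7.6⁴)/(8·36.0³·17) = 43.167 N/mm
U = ½kδ² = 0.5 × 43.167 × 77.8² = 1.3064e+05 N·mm = 130.64 J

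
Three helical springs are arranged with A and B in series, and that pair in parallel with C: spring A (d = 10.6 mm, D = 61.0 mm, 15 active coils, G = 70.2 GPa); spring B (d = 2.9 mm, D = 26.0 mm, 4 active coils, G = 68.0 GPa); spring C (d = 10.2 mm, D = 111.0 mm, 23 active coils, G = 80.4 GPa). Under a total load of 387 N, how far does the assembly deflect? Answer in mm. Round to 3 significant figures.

37.8 mm

k_A = Gd⁴/(8D³N_a) = (70.2×10³)(10.6⁴)/(8·61.0³·15) = 32.538 N/mm
k_B = Gd⁴/(8D³N_a) = (68.0×10³)(2.9⁴)/(8·26.0³·4) = 8.5513 N/mm
k_C = Gd⁴/(8D³N_a) = (80.4×10³)(10.2⁴)/(8·111.0³·23) = 3.4584 N/mm
Springs A,B series: k_AB = 1/(1/32.538+1/8.5513) = 6.7716 N/mm; parallel with C: k_eq = 6.7716+3.4584 = 10.23 N/mm
δ = F/k_eq = 387/10.23 = 37.83 mm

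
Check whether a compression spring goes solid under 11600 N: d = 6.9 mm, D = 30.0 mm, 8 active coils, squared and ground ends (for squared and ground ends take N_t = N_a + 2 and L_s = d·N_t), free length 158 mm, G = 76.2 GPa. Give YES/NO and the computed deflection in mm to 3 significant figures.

YES, δ = 116 mm

k = Gd⁴/(8D³N_a) = (76.2×10³)(6.9⁴)/(8·30.0³·8) = 99.956 N/mm
N_t = 10; L_s = 6.9·10 = 69 mm; δ_solid = L₀ − L_s = 158 − 69 = 89 mm
δ = F/k = 11600/99.956 = 116.05 mm
δ ≥ δ_solid → spring goes solid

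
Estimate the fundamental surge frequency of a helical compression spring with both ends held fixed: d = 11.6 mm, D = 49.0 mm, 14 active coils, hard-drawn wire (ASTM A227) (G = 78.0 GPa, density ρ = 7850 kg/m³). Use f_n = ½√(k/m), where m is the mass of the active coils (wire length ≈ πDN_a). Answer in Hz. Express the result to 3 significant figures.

k = Gd⁴/(8D³N_a) = (78.0×10³)(11.6⁴)/(8·49.0³·14) = 107.18 N/mm = 1.0718e+05 N/m
Wire length L = πDN_a = π·49.0·14 = 2155.1 mm
m = ρ·(πd²/4)·L = 7850 × 105.68×10⁻⁶ m² × 2.1551 m = 1.7879 kg
f_n = ½√(k/m) = 0.5·√(1.0718e+05/1.7879) = 0.5·√(59947) = 122.42 Hz

122 Hz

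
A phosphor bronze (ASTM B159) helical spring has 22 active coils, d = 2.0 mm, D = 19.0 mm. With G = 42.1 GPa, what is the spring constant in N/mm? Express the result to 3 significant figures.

k = Gd⁴/(8D³N_a) = (42.1×10³ × 2.0⁴) / (8 × 19.0³ × 22)
  = 673600 / 1.20718e+06 = 0.55799 N/mm

0.558 N/mm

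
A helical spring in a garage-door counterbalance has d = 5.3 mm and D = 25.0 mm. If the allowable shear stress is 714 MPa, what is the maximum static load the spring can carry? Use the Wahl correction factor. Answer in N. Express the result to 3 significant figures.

C = D/d = 25.0/5.3 = 4.7170
K_W = (4C−1)/(4C−4) + 0.615/C = 17.868/14.868 + 0.1304 = 1.3322
τ_max = K·8FD/(πd³) → F_max = τ_allow·πd³/(8DK)
F_max = 714·π·5.3³/(8·25.0·1.3322) = 3.3395e+05/266.43 = 1253.4 N

1250 N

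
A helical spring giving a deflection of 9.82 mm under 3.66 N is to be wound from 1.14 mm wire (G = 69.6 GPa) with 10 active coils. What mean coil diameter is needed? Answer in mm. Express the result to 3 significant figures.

15.8 mm

Required rate k = F/δ = 3.66/9.82 = 0.37271 N/mm
D = (Gd⁴/(8N_a·k))^(1/3) = (69.6×10³·1.14⁴/(8·10·0.37271))^(1/3)
  = (3942.48)^(1/3) = 15.7975 mm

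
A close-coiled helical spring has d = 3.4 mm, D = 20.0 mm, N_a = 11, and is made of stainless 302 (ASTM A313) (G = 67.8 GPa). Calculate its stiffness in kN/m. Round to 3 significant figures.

12.9 kN/m

k = Gd⁴/(8D³N_a) = (67.8×10³ × 3.4⁴) / (8 × 20.0³ × 11)
  = 9.06036e+06 / 704000 = 12.87 N/mm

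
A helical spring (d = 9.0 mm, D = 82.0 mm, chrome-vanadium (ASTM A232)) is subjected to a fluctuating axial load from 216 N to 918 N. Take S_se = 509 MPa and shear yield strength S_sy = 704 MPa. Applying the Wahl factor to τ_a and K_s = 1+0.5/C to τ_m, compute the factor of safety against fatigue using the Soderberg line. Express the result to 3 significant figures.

2.12

C = D/d = 82.0/9.0 = 9.1111; K_W = (4C−1)/(4C−4)+0.615/C = 1.1600; K_s = 1+0.5/C = 1.0549
F_a = (F_max−F_min)/2 = 351 N; F_m = (F_max+F_min)/2 = 567 N
τ_a = K_W·8F_aD/(πd³) = 1.1600 × 100.54 = 116.62 MPa
τ_m = K_s·8F_mD/(πd³) = 1.0549 × 162.41 = 171.32 MPa
Soderberg: 1/n_f = τ_a/S_se + τ_m/S_sy = 116.62/509 + 171.32/704 = 0.22912 + 0.24335 = 0.47247
n_f = 1/0.47247 = 2.117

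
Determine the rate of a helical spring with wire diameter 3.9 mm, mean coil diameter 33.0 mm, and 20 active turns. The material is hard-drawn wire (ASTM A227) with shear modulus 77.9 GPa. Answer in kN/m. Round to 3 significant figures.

3.13 kN/m

k = Gd⁴/(8D³N_a) = (77.9×10³ × 3.9⁴) / (8 × 33.0³ × 20)
  = 1.80217e+07 / 5.74992e+06 = 3.1343 N/mm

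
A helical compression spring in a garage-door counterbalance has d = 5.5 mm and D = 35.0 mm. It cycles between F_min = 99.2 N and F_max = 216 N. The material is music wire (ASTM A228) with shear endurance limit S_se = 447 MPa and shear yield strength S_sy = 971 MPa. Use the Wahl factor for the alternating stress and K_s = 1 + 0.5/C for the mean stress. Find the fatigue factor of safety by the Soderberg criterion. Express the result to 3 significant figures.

5.55

C = D/d = 35.0/5.5 = 6.3636; K_W = (4C−1)/(4C−4)+0.615/C = 1.2365; K_s = 1+0.5/C = 1.0786
F_a = (F_max−F_min)/2 = 58.4 N; F_m = (F_max+F_min)/2 = 157.6 N
τ_a = K_W·8F_aD/(πd³) = 1.2365 × 31.285 = 38.683 MPa
τ_m = K_s·8F_mD/(πd³) = 1.0786 × 84.426 = 91.059 MPa
Soderberg: 1/n_f = τ_a/S_se + τ_m/S_sy = 38.683/447 + 91.059/971 = 0.08654 + 0.09378 = 0.18032
n_f = 1/0.18032 = 5.546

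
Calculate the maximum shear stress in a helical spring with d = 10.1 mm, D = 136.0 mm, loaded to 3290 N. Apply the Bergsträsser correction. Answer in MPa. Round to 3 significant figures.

1210 MPa

Spring index C = D/d = 136.0/10.1 = 13.4653
K_B = (4C+2)/(4C−3) = 55.861/50.861 = 1.0983
τ₀ = 8FD/(πd³) = 8·3290·136.0/(π·10.1³) = 3.57952e+06/3236.8 = 1105.9 MPa
τ_max = K·τ₀ = 1.0983 × 1105.9 = 1214.6 MPa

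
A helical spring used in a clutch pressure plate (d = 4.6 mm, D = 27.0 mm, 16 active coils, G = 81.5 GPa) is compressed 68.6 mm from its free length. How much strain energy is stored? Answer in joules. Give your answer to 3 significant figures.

34.1 J

k = Gd⁴/(8D³N_a) = (81.5×10³)(4.6⁴)/(8·27.0³·16) = 14.484 N/mm
U = ½kδ² = 0.5 × 14.484 × 68.6² = 34080 N·mm = 34.08 J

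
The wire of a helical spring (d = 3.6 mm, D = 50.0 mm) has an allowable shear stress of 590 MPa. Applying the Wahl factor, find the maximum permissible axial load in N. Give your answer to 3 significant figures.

C = D/d = 50.0/3.6 = 13.8889
K_W = (4C−1)/(4C−4) + 0.615/C = 54.556/51.556 + 0.0443 = 1.1025
τ_max = K·8FD/(πd³) → F_max = τ_allow·πd³/(8DK)
F_max = 590·π·3.6³/(8·50.0·1.1025) = 86479/440.99 = 196.1 N

196 N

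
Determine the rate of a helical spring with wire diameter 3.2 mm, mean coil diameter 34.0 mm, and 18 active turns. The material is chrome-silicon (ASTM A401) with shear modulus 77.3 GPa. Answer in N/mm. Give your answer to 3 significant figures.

1.43 N/mm

k = Gd⁴/(8D³N_a) = (77.3×10³ × 3.2⁴) / (8 × 34.0³ × 18)
  = 8.10549e+06 / 5.65978e+06 = 1.4321 N/mm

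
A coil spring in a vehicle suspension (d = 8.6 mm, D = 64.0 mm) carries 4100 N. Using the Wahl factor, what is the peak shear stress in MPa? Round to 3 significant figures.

Spring index C = D/d = 64.0/8.6 = 7.4419
K_W = (4C−1)/(4C−4) + 0.615/C = 28.767/25.767 + 0.0826 = 1.1991
τ₀ = 8FD/(πd³) = 8·4100·64.0/(π·8.6³) = 2.0992e+06/1998.2 = 1050.5 MPa
τ_max = K·τ₀ = 1.1991 × 1050.5 = 1259.7 MPa

1260 MPa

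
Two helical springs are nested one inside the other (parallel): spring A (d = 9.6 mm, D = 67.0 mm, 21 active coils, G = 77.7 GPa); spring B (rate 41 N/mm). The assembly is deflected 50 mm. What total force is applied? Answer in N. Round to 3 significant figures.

2700 N

k_A = Gd⁴/(8D³N_a) = (77.7×10³)(9.6⁴)/(8·67.0³·21) = 13.061 N/mm
Parallel: k_eq = 13.061 + 41 = 54.061 N/mm
F = k_eq·δ = 54.061·50 = 2703 N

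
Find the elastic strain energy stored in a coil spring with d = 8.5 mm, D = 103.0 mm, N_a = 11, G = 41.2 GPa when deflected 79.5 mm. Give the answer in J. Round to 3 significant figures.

k = Gd⁴/(8D³N_a) = (41.2×10³)(8.5⁴)/(8·103.0³·11) = 2.2365 N/mm
U = ½kδ² = 0.5 × 2.2365 × 79.5² = 7067.8 N·mm = 7.0678 J

7.07 J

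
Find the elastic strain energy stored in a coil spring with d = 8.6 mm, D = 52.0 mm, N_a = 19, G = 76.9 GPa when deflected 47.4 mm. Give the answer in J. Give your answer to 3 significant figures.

k = Gd⁴/(8D³N_a) = (76.9×10³)(8.6⁴)/(8·52.0³·19) = 19.682 N/mm
U = ½kδ² = 0.5 × 19.682 × 47.4² = 22110 N·mm = 22.11 J

22.1 J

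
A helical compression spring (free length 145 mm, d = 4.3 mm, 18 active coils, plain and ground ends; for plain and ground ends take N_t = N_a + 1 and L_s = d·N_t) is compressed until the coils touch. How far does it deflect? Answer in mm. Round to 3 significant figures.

N_t = 19; L_s = 4.3·19 = 81.7 mm
δ_solid = L₀ − L_s = 145 − 81.7 = 63.3 mm

63.3 mm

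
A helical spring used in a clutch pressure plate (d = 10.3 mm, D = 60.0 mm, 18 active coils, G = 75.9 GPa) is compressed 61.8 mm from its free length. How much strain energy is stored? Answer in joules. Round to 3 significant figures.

52.4 J

k = Gd⁴/(8D³N_a) = (75.9×10³)(10.3⁴)/(8·60.0³·18) = 27.465 N/mm
U = ½kδ² = 0.5 × 27.465 × 61.8² = 52447 N·mm = 52.447 J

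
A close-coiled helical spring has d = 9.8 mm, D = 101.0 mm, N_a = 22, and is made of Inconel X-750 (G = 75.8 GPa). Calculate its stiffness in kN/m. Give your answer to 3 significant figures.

3.86 kN/m

k = Gd⁴/(8D³N_a) = (75.8×10³ × 9.8⁴) / (8 × 101.0³ × 22)
  = 6.99155e+08 / 1.81333e+08 = 3.8556 N/mm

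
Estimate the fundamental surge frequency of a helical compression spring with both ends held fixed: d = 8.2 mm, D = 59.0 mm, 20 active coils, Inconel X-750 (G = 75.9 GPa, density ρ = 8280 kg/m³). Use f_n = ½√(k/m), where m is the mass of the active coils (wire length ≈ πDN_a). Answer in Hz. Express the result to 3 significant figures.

k = Gd⁴/(8D³N_a) = (75.9×10³)(8.2⁴)/(8·59.0³·20) = 10.443 N/mm = 10443 N/m
Wire length L = πDN_a = π·59.0·20 = 3707.1 mm
m = ρ·(πd²/4)·L = 8280 × 52.81×10⁻⁶ m² × 3.7071 m = 1.621 kg
f_n = ½√(k/m) = 0.5·√(10443/1.621) = 0.5·√(6442.3) = 40.132 Hz

40.1 Hz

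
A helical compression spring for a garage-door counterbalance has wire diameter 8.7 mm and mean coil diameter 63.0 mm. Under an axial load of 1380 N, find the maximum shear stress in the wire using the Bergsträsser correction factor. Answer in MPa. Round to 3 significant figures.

401 MPa

Spring index C = D/d = 63.0/8.7 = 7.2414
K_B = (4C+2)/(4C−3) = 30.966/25.966 = 1.1926
τ₀ = 8FD/(πd³) = 8·1380·63.0/(π·8.7³) = 695520/2068.7 = 336.2 MPa
τ_max = K·τ₀ = 1.1926 × 336.2 = 400.94 MPa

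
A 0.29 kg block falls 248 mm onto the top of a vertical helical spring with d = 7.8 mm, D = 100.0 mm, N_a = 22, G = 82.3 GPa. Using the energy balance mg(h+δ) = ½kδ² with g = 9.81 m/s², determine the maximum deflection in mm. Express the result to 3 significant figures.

30.2 mm

k = Gd⁴/(8D³N_a) = (82.3×10³)(7.8⁴)/(8·100.0³·22) = 1.7309 N/mm
W = mg = 0.29 × 9.81 = 2.8449 N
½kδ² − Wδ − Wh = 0 → δ = (W + √(W² + 2kWh))/k
δ = (2.8449 + √(8.0935 + 2442.39))/1.7309 = (2.8449 + 49.502)/1.7309 = 30.243 mm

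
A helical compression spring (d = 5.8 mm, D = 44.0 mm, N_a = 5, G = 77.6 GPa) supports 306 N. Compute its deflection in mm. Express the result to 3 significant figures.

k = Gd⁴/(8D³N_a) = (77.6×10³)(5.8⁴)/(8·44.0³·5) = 25.772 N/mm
δ = F/k = 306 / 25.772 = 11.873 mm

11.9 mm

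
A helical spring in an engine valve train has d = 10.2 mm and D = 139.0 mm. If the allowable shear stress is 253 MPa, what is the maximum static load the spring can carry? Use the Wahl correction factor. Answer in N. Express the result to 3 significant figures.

687 N

C = D/d = 139.0/10.2 = 13.6275
K_W = (4C−1)/(4C−4) + 0.615/C = 53.510/50.510 + 0.0451 = 1.1045
τ_max = K·8FD/(πd³) → F_max = τ_allow·πd³/(8DK)
F_max = 253·π·10.2³/(8·139.0·1.1045) = 8.4347e+05/1228.2 = 686.74 N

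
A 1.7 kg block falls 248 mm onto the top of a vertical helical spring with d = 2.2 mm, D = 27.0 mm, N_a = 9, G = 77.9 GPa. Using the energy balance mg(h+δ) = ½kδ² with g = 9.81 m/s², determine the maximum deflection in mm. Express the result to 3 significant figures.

k = Gd⁴/(8D³N_a) = (77.9×10³)(2.2⁴)/(8·27.0³·9) = 1.2877 N/mm
W = mg = 1.7 × 9.81 = 16.677 N
½kδ² − Wδ − Wh = 0 → δ = (W + √(W² + 2kWh))/k
δ = (16.677 + √(278.12 + 10651.3))/1.2877 = (16.677 + 104.54)/1.2877 = 94.14 mm

94.1 mm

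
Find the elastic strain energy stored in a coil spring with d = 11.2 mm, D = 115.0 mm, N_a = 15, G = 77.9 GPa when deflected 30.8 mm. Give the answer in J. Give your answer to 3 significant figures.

k = Gd⁴/(8D³N_a) = (77.9×10³)(11.2⁴)/(8·115.0³·15) = 6.7164 N/mm
U = ½kδ² = 0.5 × 6.7164 × 30.8² = 3185.7 N·mm = 3.1857 J

3.19 J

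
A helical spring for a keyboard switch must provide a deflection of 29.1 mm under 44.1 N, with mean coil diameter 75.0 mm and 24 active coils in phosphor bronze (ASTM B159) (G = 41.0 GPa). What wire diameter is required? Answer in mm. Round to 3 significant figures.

Required rate k = F/δ = 44.1/29.1 = 1.5155 N/mm
d = (8D³N_a·k / G)^(1/4) = (8·75.0³·24·1.5155 / (41.0×10³))^0.25
  = (2994)^0.25 = 7.3971 mm

7.40 mm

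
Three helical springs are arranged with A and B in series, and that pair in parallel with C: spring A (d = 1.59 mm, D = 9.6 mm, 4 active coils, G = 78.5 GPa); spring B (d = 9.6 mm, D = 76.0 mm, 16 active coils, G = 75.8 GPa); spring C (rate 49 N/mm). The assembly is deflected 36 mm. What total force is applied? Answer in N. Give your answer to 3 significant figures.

k_A = Gd⁴/(8D³N_a) = (78.5×10³)(1.59⁴)/(8·9.6³·4) = 17.721 N/mm
k_B = Gd⁴/(8D³N_a) = (75.8×10³)(9.6⁴)/(8·76.0³·16) = 11.458 N/mm
Springs A,B series: k_AB = 1/(1/17.721+1/11.458) = 6.9587 N/mm; parallel with C: k_eq = 6.9587+49 = 55.959 N/mm
F = k_eq·δ = 55.959·36 = 2014.5 N

2010 N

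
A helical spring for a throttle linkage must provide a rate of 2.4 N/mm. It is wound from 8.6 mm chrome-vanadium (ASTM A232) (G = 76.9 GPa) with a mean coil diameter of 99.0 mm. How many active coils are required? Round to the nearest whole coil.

N_a = Gd⁴/(8D³k) = (76.9×10³ × 8.6⁴)/(8 × 99.0³ × 2.4)
    = 4.20649e+08 / 1.86297e+07 = 22.58 → 23 coils

23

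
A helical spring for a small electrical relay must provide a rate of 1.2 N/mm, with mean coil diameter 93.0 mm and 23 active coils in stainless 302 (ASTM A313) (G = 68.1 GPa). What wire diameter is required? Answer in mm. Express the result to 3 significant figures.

d = (8D³N_a·k / G)^(1/4) = (8·93.0³·23·1.2 / (68.1×10³))^0.25
  = (2608)^0.25 = 7.1462 mm

7.15 mm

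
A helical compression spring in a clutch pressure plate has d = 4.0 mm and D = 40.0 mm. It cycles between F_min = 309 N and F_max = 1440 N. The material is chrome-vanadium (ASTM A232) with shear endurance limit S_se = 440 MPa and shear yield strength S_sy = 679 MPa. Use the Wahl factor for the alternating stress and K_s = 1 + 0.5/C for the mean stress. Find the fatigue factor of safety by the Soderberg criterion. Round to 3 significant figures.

C = D/d = 40.0/4.0 = 10.0000; K_W = (4C−1)/(4C−4)+0.615/C = 1.1448; K_s = 1+0.5/C = 1.0500
F_a = (F_max−F_min)/2 = 565.5 N; F_m = (F_max+F_min)/2 = 874.5 N
τ_a = K_W·8F_aD/(πd³) = 1.1448 × 900.02 = 1030.4 MPa
τ_m = K_s·8F_mD/(πd³) = 1.0500 × 1391.8 = 1461.4 MPa
Soderberg: 1/n_f = τ_a/S_se + τ_m/S_sy = 1030.4/440 + 1461.4/679 = 2.34176 + 2.15228 = 4.494
n_f = 1/4.494 = 0.2225

0.223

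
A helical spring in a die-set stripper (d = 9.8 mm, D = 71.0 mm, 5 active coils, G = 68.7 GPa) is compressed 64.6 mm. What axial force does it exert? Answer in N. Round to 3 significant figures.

2860 N

k = Gd⁴/(8D³N_a) = (68.7×10³)(9.8⁴)/(8·71.0³·5) = 44.261 N/mm
F = k·δ = 44.261 × 64.6 = 2859.3 N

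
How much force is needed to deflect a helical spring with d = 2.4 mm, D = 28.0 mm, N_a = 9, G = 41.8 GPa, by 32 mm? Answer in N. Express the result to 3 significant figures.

k = Gd⁴/(8D³N_a) = (41.8×10³)(2.4⁴)/(8·28.0³·9) = 0.87743 N/mm
F = k·δ = 0.87743 × 32 = 28.078 N

28.1 N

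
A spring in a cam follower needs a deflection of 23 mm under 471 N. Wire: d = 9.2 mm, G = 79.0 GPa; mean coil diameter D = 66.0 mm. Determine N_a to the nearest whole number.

Required rate k = F/δ = 471/23 = 20.478 N/mm
N_a = Gd⁴/(8D³k) = (79.0×10³ × 9.2⁴)/(8 × 66.0³ × 20.478)
    = 5.6595e+08 / 4.70993e+07 = 12.02 → 12 coils

12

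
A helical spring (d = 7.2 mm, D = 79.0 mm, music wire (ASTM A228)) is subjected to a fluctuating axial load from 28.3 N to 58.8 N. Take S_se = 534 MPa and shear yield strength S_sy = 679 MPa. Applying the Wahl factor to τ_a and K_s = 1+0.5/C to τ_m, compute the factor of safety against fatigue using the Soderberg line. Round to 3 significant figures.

C = D/d = 79.0/7.2 = 10.9722; K_W = (4C−1)/(4C−4)+0.615/C = 1.1313; K_s = 1+0.5/C = 1.0456
F_a = (F_max−F_min)/2 = 15.25 N; F_m = (F_max+F_min)/2 = 43.55 N
τ_a = K_W·8F_aD/(πd³) = 1.1313 × 8.2194 = 9.2983 MPa
τ_m = K_s·8F_mD/(πd³) = 1.0456 × 23.472 = 24.542 MPa
Soderberg: 1/n_f = τ_a/S_se + τ_m/S_sy = 9.2983/534 + 24.542/679 = 0.01741 + 0.03614 = 0.053557
n_f = 1/0.053557 = 18.67

18.7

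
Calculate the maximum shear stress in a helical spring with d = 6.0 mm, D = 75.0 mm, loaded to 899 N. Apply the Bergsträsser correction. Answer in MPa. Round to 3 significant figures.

Spring index C = D/d = 75.0/6.0 = 12.5000
K_B = (4C+2)/(4C−3) = 52.000/47.000 = 1.1064
τ₀ = 8FD/(πd³) = 8·899·75.0/(π·6.0³) = 539400/678.58 = 794.89 MPa
τ_max = K·τ₀ = 1.1064 × 794.89 = 879.45 MPa

879 MPa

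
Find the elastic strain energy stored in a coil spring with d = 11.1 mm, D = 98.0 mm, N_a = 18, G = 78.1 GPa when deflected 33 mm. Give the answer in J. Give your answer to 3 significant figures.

k = Gd⁴/(8D³N_a) = (78.1×10³)(11.1⁴)/(8·98.0³·18) = 8.7479 N/mm
U = ½kδ² = 0.5 × 8.7479 × 33² = 4763.2 N·mm = 4.7632 J

4.76 J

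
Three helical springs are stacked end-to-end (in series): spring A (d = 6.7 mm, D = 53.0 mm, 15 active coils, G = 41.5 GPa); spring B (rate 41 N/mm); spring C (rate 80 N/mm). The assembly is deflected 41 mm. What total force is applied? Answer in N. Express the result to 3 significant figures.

164 N

k_A = Gd⁴/(8D³N_a) = (41.5×10³)(6.7⁴)/(8·53.0³·15) = 4.681 N/mm
Series: 1/k_eq = 1/4.681 + 1/41 + 1/80 = 0.25052; k_eq = 3.9917 N/mm
F = k_eq·δ = 3.9917·41 = 163.66 N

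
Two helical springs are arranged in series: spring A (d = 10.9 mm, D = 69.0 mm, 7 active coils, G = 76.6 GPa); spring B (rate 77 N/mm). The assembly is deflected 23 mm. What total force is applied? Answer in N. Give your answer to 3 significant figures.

k_A = Gd⁴/(8D³N_a) = (76.6×10³)(10.9⁴)/(8·69.0³·7) = 58.776 N/mm
Series: 1/k_eq = 1/58.776 + 1/77 = 0.030001; k_eq = 33.332 N/mm
F = k_eq·δ = 33.332·23 = 766.65 N

767 N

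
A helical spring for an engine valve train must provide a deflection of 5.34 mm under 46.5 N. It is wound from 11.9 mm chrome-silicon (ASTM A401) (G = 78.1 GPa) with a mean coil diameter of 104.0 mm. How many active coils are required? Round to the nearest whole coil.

Required rate k = F/δ = 46.5/5.34 = 8.7079 N/mm
N_a = Gd⁴/(8D³k) = (78.1×10³ × 11.9⁴)/(8 × 104.0³ × 8.7079)
    = 1.56617e+09 / 7.83613e+07 = 19.99 → 20 coils

20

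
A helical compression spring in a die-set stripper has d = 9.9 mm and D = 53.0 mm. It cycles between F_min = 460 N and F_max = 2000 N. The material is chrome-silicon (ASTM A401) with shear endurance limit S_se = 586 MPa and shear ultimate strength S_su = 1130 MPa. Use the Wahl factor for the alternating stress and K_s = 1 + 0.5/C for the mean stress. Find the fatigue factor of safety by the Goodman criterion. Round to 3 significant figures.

C = D/d = 53.0/9.9 = 5.3535; K_W = (4C−1)/(4C−4)+0.615/C = 1.2872; K_s = 1+0.5/C = 1.0934
F_a = (F_max−F_min)/2 = 770 N; F_m = (F_max+F_min)/2 = 1230 N
τ_a = K_W·8F_aD/(πd³) = 1.2872 × 107.1 = 137.86 MPa
τ_m = K_s·8F_mD/(πd³) = 1.0934 × 171.09 = 187.07 MPa
Goodman: 1/n_f = τ_a/S_se + τ_m/S_su = 137.86/586 + 187.07/1130 = 0.23525 + 0.16554 = 0.4008
n_f = 1/0.4008 = 2.495

2.50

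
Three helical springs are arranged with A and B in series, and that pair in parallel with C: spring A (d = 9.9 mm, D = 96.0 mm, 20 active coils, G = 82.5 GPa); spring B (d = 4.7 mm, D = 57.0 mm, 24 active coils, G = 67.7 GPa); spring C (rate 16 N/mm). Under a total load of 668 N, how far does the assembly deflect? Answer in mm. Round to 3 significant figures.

k_A = Gd⁴/(8D³N_a) = (82.5×10³)(9.9⁴)/(8·96.0³·20) = 5.5984 N/mm
k_B = Gd⁴/(8D³N_a) = (67.7×10³)(4.7⁴)/(8·57.0³·24) = 0.92908 N/mm
Springs A,B series: k_AB = 1/(1/5.5984+1/0.92908) = 0.79684 N/mm; parallel with C: k_eq = 0.79684+16 = 16.797 N/mm
δ = F/k_eq = 668/16.797 = 39.769 mm

39.8 mm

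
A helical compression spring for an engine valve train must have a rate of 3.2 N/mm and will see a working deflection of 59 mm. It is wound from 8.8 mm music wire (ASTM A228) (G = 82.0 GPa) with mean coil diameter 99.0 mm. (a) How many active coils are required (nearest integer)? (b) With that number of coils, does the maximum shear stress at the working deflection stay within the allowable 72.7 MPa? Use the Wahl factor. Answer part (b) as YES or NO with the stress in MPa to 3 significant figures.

N_a = Gd⁴/(8D³k) = (82.0×10³)(8.8⁴)/(8·99.0³·3.2) = 19.8 → N_a = 20
Actual rate k = Gd⁴/(8D³·20) = 3.1675 N/mm
Working load F = kδ = 3.1675·59 = 186.88 N
C = 99.0/8.8 = 11.2500; K_W = (4C−1)/(4C−4)+0.615/C = 1.1278
τ_max = K_W·8FD/(πd³) = 1.1278·69.135 = 77.973 MPa
τ_max > 72.7 MPa → exceeds allowable

(a) 20 coils; (b) NO, τ_max = 78.0 MPa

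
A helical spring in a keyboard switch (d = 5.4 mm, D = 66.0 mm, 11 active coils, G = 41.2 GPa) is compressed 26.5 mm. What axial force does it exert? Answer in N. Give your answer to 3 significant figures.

k = Gd⁴/(8D³N_a) = (41.2×10³)(5.4⁴)/(8·66.0³·11) = 1.3847 N/mm
F = k·δ = 1.3847 × 26.5 = 36.695 N

36.7 N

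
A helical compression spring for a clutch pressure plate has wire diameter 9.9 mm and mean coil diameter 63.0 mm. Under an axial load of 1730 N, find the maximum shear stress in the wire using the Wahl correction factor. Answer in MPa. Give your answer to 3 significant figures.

Spring index C = D/d = 63.0/9.9 = 6.3636
K_W = (4C−1)/(4C−4) + 0.615/C = 24.455/21.455 + 0.0966 = 1.2365
τ₀ = 8FD/(πd³) = 8·1730·63.0/(π·9.9³) = 871920/3048.3 = 286.04 MPa
τ_max = K·τ₀ = 1.2365 × 286.04 = 353.68 MPa

354 MPa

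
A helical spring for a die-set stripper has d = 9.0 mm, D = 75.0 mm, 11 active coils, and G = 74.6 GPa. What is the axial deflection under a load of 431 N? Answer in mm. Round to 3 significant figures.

32.7 mm

k = Gd⁴/(8D³N_a) = (74.6×10³)(9.0⁴)/(8·75.0³·11) = 13.184 N/mm
δ = F/k = 431 / 13.184 = 32.692 mm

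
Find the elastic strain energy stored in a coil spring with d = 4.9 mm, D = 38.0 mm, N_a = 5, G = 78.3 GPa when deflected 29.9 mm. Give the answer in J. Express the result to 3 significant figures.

k = Gd⁴/(8D³N_a) = (78.3×10³)(4.9⁴)/(8·38.0³·5) = 20.565 N/mm
U = ½kδ² = 0.5 × 20.565 × 29.9² = 9192.8 N·mm = 9.1928 J

9.19 J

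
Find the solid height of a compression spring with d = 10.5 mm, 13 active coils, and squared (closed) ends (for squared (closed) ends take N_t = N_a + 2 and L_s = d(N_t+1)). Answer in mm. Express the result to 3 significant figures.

squared (closed) ends: N_t = N_a + 2 = 13 + 2 = 15
L_s = d·(N_t+1) = 10.5 × 16 = 168 mm

168 mm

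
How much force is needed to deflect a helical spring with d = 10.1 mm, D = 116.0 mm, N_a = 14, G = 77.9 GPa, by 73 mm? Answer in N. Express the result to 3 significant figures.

k = Gd⁴/(8D³N_a) = (77.9×10³)(10.1⁴)/(8·116.0³·14) = 4.6369 N/mm
F = k·δ = 4.6369 × 73 = 338.5 N

338 N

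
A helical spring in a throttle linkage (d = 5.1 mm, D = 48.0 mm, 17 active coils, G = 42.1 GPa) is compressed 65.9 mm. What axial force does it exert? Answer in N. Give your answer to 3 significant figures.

125 N

k = Gd⁴/(8D³N_a) = (42.1×10³)(5.1⁴)/(8·48.0³·17) = 1.8937 N/mm
F = k·δ = 1.8937 × 65.9 = 124.79 N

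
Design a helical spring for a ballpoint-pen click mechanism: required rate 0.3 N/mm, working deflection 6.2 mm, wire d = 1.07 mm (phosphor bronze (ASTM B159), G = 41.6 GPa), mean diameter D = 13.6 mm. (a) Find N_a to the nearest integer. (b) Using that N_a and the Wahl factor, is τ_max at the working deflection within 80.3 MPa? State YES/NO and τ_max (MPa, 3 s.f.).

(a) 9 coils; (b) YES, τ_max = 58.7 MPa

N_a = Gd⁴/(8D³k) = (41.6×10³)(1.07⁴)/(8·13.6³·0.3) = 9.032 → N_a = 9
Actual rate k = Gd⁴/(8D³·9) = 0.30108 N/mm
Working load F = kδ = 0.30108·6.2 = 1.8667 N
C = 13.6/1.07 = 12.7103; K_W = (4C−1)/(4C−4)+0.615/C = 1.1124
τ_max = K_W·8FD/(πd³) = 1.1124·52.771 = 58.705 MPa
τ_max ≤ 80.3 MPa → acceptable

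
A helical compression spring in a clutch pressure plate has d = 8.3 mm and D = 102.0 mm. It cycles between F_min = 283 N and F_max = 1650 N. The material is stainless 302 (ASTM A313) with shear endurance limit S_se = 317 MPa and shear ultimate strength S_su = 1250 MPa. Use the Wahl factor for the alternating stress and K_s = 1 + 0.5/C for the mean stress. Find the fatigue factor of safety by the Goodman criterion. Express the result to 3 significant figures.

C = D/d = 102.0/8.3 = 12.2892; K_W = (4C−1)/(4C−4)+0.615/C = 1.1165; K_s = 1+0.5/C = 1.0407
F_a = (F_max−F_min)/2 = 683.5 N; F_m = (F_max+F_min)/2 = 966.5 N
τ_a = K_W·8F_aD/(πd³) = 1.1165 × 310.49 = 346.65 MPa
τ_m = K_s·8F_mD/(πd³) = 1.0407 × 439.04 = 456.91 MPa
Goodman: 1/n_f = τ_a/S_se + τ_m/S_su = 346.65/317 + 456.91/1250 = 1.09354 + 0.36553 = 1.4591
n_f = 1/1.4591 = 0.6854

0.685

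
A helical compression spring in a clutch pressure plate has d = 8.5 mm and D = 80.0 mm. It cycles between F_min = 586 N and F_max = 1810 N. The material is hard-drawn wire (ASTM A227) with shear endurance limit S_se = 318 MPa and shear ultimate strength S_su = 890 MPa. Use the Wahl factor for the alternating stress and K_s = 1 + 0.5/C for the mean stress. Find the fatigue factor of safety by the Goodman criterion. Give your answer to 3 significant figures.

0.828

C = D/d = 80.0/8.5 = 9.4118; K_W = (4C−1)/(4C−4)+0.615/C = 1.1545; K_s = 1+0.5/C = 1.0531
F_a = (F_max−F_min)/2 = 612 N; F_m = (F_max+F_min)/2 = 1198 N
τ_a = K_W·8F_aD/(πd³) = 1.1545 × 203.01 = 234.38 MPa
τ_m = K_s·8F_mD/(πd³) = 1.0531 × 397.4 = 418.51 MPa
Goodman: 1/n_f = τ_a/S_se + τ_m/S_su = 234.38/318 + 418.51/890 = 0.73704 + 0.47024 = 1.2073
n_f = 1/1.2073 = 0.8283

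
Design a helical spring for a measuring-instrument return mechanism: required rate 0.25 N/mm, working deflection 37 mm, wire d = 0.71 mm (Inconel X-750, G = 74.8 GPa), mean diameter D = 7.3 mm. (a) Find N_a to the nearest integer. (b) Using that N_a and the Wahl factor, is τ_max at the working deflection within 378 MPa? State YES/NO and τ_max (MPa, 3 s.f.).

(a) 24 coils; (b) NO, τ_max = 558 MPa

N_a = Gd⁴/(8D³k) = (74.8×10³)(0.71⁴)/(8·7.3³·0.25) = 24.43 → N_a = 24
Actual rate k = Gd⁴/(8D³·24) = 0.25449 N/mm
Working load F = kδ = 0.25449·37 = 9.416 N
C = 7.3/0.71 = 10.2817; K_W = (4C−1)/(4C−4)+0.615/C = 1.1406
τ_max = K_W·8FD/(πd³) = 1.1406·489.05 = 557.82 MPa
τ_max > 378 MPa → exceeds allowable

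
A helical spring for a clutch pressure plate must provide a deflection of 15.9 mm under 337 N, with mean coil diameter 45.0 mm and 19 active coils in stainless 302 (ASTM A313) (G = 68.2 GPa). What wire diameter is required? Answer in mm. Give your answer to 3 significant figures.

Required rate k = F/δ = 337/15.9 = 21.195 N/mm
d = (8D³N_a·k / G)^(1/4) = (8·45.0³·19·21.195 / (68.2×10³))^0.25
  = (4304.6)^0.25 = 8.1000 mm

8.10 mm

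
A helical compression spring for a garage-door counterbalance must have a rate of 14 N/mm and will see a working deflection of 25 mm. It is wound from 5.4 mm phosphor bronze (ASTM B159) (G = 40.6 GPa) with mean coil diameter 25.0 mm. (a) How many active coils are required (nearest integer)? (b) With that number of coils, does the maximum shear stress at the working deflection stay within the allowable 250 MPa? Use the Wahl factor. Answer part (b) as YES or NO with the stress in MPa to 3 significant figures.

N_a = Gd⁴/(8D³k) = (40.6×10³)(5.4⁴)/(8·25.0³·14) = 19.73 → N_a = 20
Actual rate k = Gd⁴/(8D³·20) = 13.809 N/mm
Working load F = kδ = 13.809·25 = 345.22 N
C = 25.0/5.4 = 4.6296; K_W = (4C−1)/(4C−4)+0.615/C = 1.3395
τ_max = K_W·8FD/(πd³) = 1.3395·139.57 = 186.95 MPa
τ_max ≤ 250 MPa → acceptable

(a) 20 coils; (b) YES, τ_max = 187 MPa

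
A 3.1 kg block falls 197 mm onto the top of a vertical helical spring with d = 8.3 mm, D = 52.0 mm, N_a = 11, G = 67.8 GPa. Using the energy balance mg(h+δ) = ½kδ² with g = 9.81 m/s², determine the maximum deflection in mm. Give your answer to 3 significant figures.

k = Gd⁴/(8D³N_a) = (67.8×10³)(8.3⁴)/(8·52.0³·11) = 26.005 N/mm
W = mg = 3.1 × 9.81 = 30.411 N
½kδ² − Wδ − Wh = 0 → δ = (W + √(W² + 2kWh))/k
δ = (30.411 + √(924.83 + 311585))/26.005 = (30.411 + 559.03)/26.005 = 22.667 mm

22.7 mm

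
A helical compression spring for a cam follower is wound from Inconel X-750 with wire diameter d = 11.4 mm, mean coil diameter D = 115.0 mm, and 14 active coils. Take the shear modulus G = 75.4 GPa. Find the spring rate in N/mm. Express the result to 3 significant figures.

k = Gd⁴/(8D³N_a) = (75.4×10³ × 11.4⁴) / (8 × 115.0³ × 14)
  = 1.27348e+09 / 1.70338e+08 = 7.4762 N/mm

7.48 N/mm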